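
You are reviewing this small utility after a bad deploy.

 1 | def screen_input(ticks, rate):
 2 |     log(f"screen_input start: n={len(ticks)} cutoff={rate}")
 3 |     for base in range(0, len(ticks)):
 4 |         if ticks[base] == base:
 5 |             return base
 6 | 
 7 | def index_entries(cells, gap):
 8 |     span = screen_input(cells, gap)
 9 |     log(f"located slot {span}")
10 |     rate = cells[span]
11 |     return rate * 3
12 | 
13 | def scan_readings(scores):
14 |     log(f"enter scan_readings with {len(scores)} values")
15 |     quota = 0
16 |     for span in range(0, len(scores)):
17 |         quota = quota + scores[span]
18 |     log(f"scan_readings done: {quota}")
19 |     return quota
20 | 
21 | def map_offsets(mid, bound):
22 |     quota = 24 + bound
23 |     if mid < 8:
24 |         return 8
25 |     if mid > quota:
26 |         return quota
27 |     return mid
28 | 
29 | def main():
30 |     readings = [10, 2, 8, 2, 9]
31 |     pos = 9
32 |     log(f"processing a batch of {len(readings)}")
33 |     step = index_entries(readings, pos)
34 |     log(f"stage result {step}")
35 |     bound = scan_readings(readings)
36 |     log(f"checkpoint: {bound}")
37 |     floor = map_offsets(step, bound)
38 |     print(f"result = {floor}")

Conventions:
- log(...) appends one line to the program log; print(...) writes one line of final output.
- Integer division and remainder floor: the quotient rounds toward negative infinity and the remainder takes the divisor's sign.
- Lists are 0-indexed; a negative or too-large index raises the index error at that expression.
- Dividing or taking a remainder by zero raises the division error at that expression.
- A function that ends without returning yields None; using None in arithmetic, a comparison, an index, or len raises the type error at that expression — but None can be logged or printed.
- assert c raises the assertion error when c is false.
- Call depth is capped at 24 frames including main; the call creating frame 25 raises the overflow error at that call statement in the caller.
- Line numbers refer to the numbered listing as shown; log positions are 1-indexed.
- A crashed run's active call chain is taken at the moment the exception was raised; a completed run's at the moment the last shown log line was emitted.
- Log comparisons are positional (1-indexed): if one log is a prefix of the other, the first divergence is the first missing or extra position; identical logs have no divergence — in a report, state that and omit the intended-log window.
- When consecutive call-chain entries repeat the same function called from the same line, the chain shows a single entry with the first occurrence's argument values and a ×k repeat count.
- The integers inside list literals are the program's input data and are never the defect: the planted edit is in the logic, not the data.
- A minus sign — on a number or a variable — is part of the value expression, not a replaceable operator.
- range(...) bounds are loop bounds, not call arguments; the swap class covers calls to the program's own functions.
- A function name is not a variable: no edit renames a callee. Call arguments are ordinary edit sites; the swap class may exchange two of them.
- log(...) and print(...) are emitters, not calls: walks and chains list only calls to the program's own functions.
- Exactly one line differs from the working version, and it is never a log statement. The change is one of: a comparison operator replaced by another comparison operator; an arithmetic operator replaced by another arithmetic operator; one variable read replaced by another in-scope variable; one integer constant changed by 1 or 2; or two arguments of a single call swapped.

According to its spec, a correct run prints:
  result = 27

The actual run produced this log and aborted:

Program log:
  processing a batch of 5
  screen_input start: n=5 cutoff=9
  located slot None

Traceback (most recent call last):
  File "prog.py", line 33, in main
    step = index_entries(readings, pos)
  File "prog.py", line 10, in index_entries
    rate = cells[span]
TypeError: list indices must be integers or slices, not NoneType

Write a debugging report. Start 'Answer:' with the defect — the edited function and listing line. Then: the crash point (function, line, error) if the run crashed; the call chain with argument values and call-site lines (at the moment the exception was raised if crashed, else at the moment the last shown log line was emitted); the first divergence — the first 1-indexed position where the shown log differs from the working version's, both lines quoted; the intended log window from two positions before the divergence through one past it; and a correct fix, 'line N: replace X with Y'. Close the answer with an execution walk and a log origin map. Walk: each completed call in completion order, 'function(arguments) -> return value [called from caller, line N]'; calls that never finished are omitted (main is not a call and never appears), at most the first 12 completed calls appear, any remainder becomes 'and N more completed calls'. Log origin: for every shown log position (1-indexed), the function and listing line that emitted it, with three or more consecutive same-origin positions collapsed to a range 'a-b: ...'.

Answer: the defect is in screen_input at line 4.
Core observation: At log position 3 the runs split — shown 'located slot None', but the working version logs 'located slot 4'.
Crash: index_entries, line 10, TypeError.
Call chain: main -> index_entries([10, 2, 8, 2, 9], 9) (called at line 33).
First divergence: position 3 — the shown line 'located slot None' should read 'located slot 4'.
Intended log window:
  1: processing a batch of 5
  2: screen_input start: n=5 cutoff=9
  3: located slot 4
  4: stage result 27
Execution walk:
  screen_input([10, 2, 8, 2, 9], 9) -> None  [called from index_entries, line 8]
Log origins:
  1: logged in main at line 32
  2: logged in screen_input at line 2
  3: logged in index_entries at line 9
A correct fix: line 4: replace `ticks[base] == base` with `ticks[base] == rate`.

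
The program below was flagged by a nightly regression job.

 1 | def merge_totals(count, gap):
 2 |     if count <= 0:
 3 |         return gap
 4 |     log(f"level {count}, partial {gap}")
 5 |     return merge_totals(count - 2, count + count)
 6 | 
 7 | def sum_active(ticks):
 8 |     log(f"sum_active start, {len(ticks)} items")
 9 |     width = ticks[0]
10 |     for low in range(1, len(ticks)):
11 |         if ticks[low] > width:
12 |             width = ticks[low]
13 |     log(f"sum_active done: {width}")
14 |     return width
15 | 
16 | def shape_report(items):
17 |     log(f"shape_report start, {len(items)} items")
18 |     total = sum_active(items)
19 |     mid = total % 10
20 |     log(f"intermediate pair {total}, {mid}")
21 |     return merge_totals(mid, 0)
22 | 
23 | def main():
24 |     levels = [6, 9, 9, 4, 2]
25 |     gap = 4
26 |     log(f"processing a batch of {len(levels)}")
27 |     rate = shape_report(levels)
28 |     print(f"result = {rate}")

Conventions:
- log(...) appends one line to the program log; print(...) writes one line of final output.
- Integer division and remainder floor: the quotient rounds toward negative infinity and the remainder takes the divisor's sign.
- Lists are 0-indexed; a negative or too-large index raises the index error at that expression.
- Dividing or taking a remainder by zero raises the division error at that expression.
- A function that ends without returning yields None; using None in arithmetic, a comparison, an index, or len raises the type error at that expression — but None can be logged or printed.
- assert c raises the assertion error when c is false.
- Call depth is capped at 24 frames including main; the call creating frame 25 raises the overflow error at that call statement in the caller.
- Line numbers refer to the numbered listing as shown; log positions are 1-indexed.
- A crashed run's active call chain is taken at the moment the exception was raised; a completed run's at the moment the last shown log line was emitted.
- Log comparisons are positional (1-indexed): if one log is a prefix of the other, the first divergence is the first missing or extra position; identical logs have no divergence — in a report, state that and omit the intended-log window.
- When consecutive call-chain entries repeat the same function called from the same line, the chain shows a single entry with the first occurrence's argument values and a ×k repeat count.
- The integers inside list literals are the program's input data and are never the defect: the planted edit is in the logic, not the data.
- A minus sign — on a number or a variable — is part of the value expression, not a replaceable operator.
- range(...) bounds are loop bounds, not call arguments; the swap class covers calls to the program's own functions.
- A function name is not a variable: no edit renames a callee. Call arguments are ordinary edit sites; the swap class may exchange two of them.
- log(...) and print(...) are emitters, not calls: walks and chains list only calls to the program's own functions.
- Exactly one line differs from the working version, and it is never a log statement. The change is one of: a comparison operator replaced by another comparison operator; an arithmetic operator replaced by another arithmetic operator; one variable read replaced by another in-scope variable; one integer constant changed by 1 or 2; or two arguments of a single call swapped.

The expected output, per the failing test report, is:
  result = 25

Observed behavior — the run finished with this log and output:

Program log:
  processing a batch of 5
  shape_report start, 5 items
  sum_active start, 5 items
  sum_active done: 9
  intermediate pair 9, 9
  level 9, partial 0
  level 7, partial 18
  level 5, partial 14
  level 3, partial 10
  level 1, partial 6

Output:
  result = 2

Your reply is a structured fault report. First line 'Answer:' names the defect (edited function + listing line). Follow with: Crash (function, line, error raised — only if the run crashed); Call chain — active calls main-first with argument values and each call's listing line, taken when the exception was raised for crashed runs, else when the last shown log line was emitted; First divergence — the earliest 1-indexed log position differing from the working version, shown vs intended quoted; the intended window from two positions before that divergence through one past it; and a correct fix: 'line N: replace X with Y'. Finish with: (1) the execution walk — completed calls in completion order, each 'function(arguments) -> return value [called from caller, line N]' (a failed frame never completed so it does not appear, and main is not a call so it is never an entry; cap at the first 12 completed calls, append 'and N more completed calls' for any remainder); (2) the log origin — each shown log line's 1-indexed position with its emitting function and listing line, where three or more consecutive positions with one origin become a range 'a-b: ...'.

Answer: the defect is in merge_totals at line 5.
The tell: The log first diverges at position 7: the faulty run prints 'level 7, partial 18' where the working version prints 'level 7, partial 9'.
Call chain: main -> shape_report([6, 9, 9, 4, 2]) (called at line 27) -> merge_totals(9, 0) (called at line 21) -> merge_totals(7, 18) (called at line 5) ×4.
First divergence: position 7 — shown 'level 7, partial 18', intended 'level 7, partial 9'.
Intended log window:
  5: intermediate pair 9, 9
  6: level 9, partial 0
  7: level 7, partial 9
  8: level 5, partial 16
Execution walk:
  sum_active([6, 9, 9, 4, 2]) -> 9  [called from shape_report, line 18]
  merge_totals(-1, 2) -> 2  [called from merge_totals, line 5]
  merge_totals(1, 6) -> 2  [called from merge_totals, line 5]
  merge_totals(3, 10) -> 2  [called from merge_totals, line 5]
  merge_totals(5, 14) -> 2  [called from merge_totals, line 5]
  merge_totals(7, 18) -> 2  [called from merge_totals, line 5]
  merge_totals(9, 0) -> 2  [called from shape_report, line 21]
  shape_report([6, 9, 9, 4, 2]) -> 2  [called from main, line 27]
Log origin:
  1 — main, line 26
  2 — shape_report, line 17
  3 — sum_active, line 8
  4 — sum_active, line 13
  5 — shape_report, line 20
  6-10 — merge_totals, line 4
A correct fix: line 5: replace `count + count` with `gap + count`.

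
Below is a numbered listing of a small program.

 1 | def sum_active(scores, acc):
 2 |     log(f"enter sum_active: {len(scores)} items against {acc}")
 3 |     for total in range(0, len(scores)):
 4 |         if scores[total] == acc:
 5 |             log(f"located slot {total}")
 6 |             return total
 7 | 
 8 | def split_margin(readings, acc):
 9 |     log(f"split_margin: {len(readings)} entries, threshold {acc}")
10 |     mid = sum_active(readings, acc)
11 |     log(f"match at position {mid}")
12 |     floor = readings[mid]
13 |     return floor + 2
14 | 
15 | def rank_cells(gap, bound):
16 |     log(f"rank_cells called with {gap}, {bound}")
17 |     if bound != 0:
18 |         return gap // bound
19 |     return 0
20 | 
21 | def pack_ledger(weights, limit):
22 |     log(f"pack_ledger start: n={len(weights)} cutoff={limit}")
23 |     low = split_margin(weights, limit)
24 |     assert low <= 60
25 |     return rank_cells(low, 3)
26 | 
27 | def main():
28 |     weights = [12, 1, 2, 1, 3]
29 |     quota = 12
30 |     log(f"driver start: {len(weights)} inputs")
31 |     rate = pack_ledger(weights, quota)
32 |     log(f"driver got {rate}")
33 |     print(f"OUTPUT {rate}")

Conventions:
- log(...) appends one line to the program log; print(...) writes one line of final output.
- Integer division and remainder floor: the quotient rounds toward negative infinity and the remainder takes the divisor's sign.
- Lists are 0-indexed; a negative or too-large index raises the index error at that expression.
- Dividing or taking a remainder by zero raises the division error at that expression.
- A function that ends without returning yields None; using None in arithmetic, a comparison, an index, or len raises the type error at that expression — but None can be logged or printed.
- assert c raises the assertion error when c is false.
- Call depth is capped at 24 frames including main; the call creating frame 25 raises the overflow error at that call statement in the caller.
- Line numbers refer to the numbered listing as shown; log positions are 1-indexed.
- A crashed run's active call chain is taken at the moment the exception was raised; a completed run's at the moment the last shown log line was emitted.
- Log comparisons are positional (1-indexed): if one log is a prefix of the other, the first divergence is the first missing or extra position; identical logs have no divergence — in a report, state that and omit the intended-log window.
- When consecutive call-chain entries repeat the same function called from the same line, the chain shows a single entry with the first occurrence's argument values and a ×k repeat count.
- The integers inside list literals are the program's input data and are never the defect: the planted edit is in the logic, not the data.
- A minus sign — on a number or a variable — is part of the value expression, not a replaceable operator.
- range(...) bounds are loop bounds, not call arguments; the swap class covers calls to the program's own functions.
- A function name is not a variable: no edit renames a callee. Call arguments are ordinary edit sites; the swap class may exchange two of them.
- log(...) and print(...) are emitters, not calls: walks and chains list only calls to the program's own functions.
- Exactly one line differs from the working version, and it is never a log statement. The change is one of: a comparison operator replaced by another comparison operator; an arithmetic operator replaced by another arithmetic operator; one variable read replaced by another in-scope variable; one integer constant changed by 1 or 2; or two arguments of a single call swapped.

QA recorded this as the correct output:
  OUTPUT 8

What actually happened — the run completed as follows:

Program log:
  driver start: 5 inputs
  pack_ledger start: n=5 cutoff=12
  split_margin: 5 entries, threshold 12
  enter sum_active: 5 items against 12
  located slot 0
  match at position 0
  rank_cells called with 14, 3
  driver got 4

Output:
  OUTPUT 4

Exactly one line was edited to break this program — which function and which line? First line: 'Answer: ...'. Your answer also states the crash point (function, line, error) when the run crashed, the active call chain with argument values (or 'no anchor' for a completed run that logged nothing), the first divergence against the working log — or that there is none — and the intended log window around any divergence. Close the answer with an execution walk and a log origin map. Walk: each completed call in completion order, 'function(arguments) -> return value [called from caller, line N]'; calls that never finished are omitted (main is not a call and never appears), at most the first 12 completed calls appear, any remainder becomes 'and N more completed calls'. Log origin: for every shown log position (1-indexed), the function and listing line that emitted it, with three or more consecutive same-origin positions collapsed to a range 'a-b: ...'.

Answer: the defect is in split_margin at line 13.
The tell: Everything matches until log position 7, which reads 'rank_cells called with 14, 3' in place of 'rank_cells called with 24, 3'.
Call chain: main.
First divergence: at position 7 the run shows 'rank_cells called with 14, 3' where the working version logs 'rank_cells called with 24, 3'.
Intended log window:
  5: located slot 0
  6: match at position 0
  7: rank_cells called with 24, 3
  8: driver got 8
Execution walk:
  sum_active([12, 1, 2, 1, 3], 12) -> 0  [called from split_margin, line 10]
  split_margin([12, 1, 2, 1, 3], 12) -> 14  [called from pack_ledger, line 23]
  rank_cells(14, 3) -> 4  [called from pack_ledger, line 25]
  pack_ledger([12, 1, 2, 1, 3], 12) -> 4  [called from main, line 31]
Log line origins:
  1: emitted by main (line 30)
  2: emitted by pack_ledger (line 22)
  3: emitted by split_margin (line 9)
  4: emitted by sum_active (line 2)
  5: emitted by sum_active (line 5)
  6: emitted by split_margin (line 11)
  7: emitted by rank_cells (line 16)
  8: emitted by main (line 32)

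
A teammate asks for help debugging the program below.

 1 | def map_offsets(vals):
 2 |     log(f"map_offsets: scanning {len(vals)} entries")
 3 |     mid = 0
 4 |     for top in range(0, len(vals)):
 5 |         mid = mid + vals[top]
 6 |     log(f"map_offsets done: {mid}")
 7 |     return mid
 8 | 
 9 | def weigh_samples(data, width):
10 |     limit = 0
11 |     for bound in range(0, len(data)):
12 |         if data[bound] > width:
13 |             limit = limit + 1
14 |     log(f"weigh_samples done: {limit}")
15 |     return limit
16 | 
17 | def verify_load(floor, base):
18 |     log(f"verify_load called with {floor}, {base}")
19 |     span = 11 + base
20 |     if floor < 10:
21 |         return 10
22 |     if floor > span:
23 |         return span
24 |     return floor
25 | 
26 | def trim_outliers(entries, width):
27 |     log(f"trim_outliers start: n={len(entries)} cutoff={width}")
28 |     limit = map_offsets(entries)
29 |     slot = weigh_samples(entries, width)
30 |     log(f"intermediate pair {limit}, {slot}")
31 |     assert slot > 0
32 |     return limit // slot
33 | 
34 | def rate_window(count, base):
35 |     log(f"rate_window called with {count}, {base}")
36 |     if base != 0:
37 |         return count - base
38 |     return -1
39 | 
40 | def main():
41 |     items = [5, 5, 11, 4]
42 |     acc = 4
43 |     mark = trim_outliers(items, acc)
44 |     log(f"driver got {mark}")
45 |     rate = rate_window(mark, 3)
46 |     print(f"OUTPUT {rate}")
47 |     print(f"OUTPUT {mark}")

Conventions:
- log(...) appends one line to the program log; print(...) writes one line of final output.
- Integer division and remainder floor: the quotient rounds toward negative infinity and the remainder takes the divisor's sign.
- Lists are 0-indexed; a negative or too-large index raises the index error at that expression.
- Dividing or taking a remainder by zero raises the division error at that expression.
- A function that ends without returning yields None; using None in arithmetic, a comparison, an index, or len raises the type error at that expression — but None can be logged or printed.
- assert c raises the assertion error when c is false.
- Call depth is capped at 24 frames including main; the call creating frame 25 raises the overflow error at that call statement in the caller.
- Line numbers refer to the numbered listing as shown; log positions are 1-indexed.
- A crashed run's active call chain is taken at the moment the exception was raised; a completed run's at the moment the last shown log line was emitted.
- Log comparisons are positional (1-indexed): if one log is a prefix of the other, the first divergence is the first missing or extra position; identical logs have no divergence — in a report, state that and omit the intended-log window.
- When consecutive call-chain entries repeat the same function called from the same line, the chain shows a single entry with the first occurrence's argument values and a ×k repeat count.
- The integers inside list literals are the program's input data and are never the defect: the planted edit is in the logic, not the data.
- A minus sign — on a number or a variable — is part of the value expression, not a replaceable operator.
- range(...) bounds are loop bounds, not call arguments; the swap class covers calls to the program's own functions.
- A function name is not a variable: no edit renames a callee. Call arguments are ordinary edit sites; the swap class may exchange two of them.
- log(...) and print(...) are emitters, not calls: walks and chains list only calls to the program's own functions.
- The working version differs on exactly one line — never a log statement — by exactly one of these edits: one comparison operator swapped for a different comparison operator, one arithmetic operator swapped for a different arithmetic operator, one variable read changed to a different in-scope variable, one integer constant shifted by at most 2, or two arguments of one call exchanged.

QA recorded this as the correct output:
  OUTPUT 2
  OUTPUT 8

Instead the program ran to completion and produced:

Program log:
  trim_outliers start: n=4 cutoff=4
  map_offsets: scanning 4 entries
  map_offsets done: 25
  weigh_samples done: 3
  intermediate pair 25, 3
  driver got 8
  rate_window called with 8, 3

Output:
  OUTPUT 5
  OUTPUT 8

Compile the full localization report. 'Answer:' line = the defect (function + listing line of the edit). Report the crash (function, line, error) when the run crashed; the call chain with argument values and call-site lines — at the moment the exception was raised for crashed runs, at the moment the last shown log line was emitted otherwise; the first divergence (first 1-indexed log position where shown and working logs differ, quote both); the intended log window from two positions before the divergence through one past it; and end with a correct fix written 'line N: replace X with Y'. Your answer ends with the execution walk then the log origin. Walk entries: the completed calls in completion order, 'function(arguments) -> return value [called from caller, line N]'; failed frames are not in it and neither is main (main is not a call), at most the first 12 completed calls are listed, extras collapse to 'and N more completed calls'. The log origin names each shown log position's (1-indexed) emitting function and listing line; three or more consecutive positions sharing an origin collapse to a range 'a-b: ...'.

Answer: the defect is in rate_window at line 37.
Core observation: Nothing in the log betrays the bug — only the output does.
Call chain: main -> rate_window(8, 3) (called at line 45).
First divergence: none (the log streams are identical).
Execution walk:
  map_offsets([5, 5, 11, 4]) -> 25  [called from trim_outliers, line 28]
  weigh_samples([5, 5, 11, 4], 4) -> 3  [called from trim_outliers, line 29]
  trim_outliers([5, 5, 11, 4], 4) -> 8  [called from main, line 43]
  rate_window(8, 3) -> 5  [called from main, line 45]
Log origin:
  1: emitted by trim_outliers (line 27)
  2: emitted by map_offsets (line 2)
  3: emitted by map_offsets (line 6)
  4: emitted by weigh_samples (line 14)
  5: emitted by trim_outliers (line 30)
  6: emitted by main (line 44)
  7: emitted by rate_window (line 35)
A correct fix: line 37: replace `-` with `%`.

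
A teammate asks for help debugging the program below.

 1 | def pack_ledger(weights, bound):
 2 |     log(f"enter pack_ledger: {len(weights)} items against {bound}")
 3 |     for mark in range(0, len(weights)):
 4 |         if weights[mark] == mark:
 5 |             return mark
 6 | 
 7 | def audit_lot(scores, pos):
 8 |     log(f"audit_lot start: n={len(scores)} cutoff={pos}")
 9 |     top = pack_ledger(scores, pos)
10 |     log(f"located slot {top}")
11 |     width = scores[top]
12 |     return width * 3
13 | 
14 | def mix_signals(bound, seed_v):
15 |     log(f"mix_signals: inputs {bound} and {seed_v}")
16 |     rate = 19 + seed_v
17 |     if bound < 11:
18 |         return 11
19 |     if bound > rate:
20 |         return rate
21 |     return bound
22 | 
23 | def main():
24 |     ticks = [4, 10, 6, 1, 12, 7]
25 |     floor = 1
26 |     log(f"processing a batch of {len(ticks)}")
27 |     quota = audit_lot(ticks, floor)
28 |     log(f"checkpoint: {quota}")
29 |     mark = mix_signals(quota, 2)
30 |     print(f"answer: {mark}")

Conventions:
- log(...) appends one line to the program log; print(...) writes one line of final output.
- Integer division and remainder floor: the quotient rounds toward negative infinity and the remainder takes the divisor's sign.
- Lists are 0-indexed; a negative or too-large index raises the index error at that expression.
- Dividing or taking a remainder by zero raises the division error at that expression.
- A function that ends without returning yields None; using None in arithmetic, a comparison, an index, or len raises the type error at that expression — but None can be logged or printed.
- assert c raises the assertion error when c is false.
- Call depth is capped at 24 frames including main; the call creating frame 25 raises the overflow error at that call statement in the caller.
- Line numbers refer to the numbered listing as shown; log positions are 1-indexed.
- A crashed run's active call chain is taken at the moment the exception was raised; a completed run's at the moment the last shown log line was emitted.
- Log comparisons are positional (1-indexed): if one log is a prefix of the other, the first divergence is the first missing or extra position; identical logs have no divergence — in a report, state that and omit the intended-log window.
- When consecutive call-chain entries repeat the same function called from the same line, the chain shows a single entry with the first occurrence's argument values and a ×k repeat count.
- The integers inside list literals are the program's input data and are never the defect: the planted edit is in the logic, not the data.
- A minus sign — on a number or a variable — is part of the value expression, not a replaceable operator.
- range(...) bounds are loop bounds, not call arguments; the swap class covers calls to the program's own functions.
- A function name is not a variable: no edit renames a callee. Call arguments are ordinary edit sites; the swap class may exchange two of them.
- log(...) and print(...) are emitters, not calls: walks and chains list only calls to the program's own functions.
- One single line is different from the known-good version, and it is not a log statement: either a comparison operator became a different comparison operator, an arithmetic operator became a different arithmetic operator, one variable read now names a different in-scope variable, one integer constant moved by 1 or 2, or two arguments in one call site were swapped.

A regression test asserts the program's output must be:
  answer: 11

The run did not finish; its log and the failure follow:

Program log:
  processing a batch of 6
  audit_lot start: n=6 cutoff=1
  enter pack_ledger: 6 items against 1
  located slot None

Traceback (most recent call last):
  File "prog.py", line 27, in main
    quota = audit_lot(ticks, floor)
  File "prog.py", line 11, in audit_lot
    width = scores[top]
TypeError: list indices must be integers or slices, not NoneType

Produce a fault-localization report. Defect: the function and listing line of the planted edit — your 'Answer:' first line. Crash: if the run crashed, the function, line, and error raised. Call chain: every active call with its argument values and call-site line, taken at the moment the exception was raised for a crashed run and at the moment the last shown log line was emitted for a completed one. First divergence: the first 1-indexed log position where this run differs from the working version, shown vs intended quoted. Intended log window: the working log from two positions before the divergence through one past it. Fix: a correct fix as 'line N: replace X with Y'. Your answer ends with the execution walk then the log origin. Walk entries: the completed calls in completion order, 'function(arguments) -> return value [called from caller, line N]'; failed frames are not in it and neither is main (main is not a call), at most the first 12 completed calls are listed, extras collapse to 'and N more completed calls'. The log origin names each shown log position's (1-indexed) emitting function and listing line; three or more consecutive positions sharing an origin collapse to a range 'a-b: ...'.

Answer: the defect is in pack_ledger at line 4.
Core observation: Everything matches until log position 4, which reads 'located slot None' in place of 'located slot 3'.
Crash: audit_lot, line 11, TypeError.
Call chain: main -> audit_lot([4, 10, 6, 1, 12, 7], 1) (called at line 27).
First divergence: position 4 — the shown line 'located slot None' should read 'located slot 3'.
Intended log window:
  2: audit_lot start: n=6 cutoff=1
  3: enter pack_ledger: 6 items against 1
  4: located slot 3
  5: checkpoint: 3
Execution walk:
  pack_ledger([4, 10, 6, 1, 12, 7], 1) -> None  [called from audit_lot, line 9]
Origin of each log line:
  1 — main, line 26
  2 — audit_lot, line 8
  3 — pack_ledger, line 2
  4 — audit_lot, line 10
A correct fix: line 4: replace `weights[mark] == mark` with `weights[mark] == bound`.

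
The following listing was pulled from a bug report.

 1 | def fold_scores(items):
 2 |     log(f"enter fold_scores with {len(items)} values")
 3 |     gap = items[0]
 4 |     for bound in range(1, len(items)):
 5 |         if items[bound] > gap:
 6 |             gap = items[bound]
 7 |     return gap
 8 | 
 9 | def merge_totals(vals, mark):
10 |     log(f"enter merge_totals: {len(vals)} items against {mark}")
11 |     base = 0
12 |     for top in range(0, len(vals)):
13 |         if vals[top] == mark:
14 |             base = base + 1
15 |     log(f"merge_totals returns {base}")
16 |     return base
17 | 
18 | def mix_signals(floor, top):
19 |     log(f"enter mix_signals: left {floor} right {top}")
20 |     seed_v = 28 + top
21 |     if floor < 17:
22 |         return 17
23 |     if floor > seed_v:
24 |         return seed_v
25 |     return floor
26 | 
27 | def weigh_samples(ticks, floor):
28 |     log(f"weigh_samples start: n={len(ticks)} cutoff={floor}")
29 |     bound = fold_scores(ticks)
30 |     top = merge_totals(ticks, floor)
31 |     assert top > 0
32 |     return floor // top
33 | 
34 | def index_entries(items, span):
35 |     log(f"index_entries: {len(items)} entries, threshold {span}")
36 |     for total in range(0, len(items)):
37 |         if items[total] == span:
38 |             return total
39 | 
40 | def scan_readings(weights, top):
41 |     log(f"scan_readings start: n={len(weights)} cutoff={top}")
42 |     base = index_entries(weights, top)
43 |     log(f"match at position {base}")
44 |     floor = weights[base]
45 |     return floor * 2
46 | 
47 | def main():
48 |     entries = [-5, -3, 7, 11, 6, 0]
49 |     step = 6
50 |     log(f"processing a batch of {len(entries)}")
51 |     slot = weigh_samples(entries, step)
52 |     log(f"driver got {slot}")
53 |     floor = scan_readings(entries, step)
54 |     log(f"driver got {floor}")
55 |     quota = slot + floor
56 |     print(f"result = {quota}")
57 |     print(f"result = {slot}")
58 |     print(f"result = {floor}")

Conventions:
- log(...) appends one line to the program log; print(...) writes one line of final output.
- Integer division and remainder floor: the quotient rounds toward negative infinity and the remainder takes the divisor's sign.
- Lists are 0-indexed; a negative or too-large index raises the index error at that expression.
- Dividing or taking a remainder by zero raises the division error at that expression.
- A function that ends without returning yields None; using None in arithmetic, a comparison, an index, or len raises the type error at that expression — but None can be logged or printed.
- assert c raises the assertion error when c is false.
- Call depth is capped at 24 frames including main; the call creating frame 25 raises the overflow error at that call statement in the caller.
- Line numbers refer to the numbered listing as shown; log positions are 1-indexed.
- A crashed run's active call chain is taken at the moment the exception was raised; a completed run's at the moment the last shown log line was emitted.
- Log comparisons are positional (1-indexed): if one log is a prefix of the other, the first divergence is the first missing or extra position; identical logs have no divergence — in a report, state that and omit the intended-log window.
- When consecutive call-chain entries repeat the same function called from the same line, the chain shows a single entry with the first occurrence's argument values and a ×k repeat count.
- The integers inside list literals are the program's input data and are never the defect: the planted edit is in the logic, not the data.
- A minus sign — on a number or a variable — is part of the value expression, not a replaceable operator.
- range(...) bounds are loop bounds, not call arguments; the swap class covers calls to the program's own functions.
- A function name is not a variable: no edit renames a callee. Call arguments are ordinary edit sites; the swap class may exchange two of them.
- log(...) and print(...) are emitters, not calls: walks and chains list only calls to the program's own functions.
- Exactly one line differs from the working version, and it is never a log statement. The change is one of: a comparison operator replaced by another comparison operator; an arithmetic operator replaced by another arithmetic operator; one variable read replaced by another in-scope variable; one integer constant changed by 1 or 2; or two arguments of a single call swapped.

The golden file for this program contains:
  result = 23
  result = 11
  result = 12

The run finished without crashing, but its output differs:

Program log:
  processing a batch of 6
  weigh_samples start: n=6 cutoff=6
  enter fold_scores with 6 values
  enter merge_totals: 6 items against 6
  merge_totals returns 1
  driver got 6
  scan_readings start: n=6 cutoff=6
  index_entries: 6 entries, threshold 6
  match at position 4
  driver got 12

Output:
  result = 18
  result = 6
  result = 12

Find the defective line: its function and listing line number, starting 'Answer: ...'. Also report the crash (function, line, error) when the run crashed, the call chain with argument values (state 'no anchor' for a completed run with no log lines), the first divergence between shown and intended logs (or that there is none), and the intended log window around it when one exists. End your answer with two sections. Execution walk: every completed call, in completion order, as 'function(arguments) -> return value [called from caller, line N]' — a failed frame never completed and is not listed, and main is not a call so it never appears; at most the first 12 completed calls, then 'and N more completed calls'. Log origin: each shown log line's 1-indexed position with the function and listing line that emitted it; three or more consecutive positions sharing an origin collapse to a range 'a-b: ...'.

Answer: the defect is in weigh_samples at line 32.
Key observation: The earliest visible damage is log position 6 — 'driver got 6' rather than the intended 'driver got 11'.
Call chain: main.
First divergence: position 6 — the shown line 'driver got 6' should read 'driver got 11'.
Intended log window:
  4: enter merge_totals: 6 items against 6
  5: merge_totals returns 1
  6: driver got 11
  7: scan_readings start: n=6 cutoff=6
Execution walk:
  fold_scores([-5, -3, 7, 11, 6, 0]) -> 11  [called from weigh_samples, line 29]
  merge_totals([-5, -3, 7, 11, 6, 0], 6) -> 1  [called from weigh_samples, line 30]
  weigh_samples([-5, -3, 7, 11, 6, 0], 6) -> 6  [called from main, line 51]
  index_entries([-5, -3, 7, 11, 6, 0], 6) -> 4  [called from scan_readings, line 42]
  scan_readings([-5, -3, 7, 11, 6, 0], 6) -> 12  [called from main, line 53]
Log origin:
  1: from main, line 50
  2: from weigh_samples, line 28
  3: from fold_scores, line 2
  4: from merge_totals, line 10
  5: from merge_totals, line 15
  6: from main, line 52
  7: from scan_readings, line 41
  8: from index_entries, line 35
  9: from scan_readings, line 43
  10: from main, line 54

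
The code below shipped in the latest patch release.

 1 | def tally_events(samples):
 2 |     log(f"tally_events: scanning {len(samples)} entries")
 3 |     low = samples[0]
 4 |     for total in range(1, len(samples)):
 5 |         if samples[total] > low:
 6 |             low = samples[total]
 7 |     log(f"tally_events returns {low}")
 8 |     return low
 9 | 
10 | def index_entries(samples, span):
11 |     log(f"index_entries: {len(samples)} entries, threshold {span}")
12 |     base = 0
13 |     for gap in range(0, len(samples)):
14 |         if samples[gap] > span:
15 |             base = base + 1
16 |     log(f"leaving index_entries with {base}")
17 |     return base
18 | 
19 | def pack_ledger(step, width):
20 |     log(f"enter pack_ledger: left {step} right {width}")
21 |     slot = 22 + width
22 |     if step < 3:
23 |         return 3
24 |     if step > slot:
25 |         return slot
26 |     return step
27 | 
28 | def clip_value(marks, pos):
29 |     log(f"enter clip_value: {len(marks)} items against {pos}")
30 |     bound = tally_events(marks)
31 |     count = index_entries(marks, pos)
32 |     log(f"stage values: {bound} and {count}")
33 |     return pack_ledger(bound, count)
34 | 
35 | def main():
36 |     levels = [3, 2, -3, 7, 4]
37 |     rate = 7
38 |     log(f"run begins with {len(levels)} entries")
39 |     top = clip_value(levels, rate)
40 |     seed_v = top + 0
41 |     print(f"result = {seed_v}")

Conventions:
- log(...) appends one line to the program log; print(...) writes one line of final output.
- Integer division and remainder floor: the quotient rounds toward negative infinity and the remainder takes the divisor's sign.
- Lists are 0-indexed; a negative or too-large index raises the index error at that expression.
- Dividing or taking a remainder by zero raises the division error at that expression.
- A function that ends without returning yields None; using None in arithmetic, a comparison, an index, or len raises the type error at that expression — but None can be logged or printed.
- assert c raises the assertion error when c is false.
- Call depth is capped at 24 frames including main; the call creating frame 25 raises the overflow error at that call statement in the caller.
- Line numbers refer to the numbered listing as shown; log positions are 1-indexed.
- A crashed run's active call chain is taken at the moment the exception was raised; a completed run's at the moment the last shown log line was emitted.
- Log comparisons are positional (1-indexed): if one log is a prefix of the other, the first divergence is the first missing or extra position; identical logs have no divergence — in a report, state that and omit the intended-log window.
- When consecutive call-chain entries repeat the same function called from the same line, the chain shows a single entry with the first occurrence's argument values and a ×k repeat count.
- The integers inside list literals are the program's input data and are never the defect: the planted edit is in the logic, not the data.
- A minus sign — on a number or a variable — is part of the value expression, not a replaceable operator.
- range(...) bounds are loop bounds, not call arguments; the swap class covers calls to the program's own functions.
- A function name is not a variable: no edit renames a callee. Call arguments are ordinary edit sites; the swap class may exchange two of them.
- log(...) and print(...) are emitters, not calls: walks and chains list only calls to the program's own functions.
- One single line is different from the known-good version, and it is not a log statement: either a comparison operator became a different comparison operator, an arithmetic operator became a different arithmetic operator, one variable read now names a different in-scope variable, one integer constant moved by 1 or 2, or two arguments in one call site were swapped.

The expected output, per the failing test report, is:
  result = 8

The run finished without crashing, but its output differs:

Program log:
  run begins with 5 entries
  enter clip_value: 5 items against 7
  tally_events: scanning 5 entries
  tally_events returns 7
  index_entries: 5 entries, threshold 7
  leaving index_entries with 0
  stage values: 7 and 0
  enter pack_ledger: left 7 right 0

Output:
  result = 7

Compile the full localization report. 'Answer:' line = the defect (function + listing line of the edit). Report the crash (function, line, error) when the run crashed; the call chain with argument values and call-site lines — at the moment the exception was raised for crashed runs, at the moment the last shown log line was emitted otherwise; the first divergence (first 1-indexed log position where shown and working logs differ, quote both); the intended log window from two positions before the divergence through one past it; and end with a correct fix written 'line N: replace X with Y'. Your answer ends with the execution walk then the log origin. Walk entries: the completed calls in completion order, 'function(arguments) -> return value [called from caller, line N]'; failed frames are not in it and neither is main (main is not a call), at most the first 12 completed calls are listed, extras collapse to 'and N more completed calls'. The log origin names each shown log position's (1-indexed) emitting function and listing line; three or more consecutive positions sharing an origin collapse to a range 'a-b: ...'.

Answer: the defect is in main at line 40.
Core observation: Log streams are identical — the defect surfaces only in the printed output.
Call chain: main -> clip_value([3, 2, -3, 7, 4], 7) (called at line 39) -> pack_ledger(7, 0) (called at line 33).
First divergence: there is none — every log position agrees.
Execution walk:
  tally_events([3, 2, -3, 7, 4]) -> 7  [called from clip_value, line 30]
  index_entries([3, 2, -3, 7, 4], 7) -> 0  [called from clip_value, line 31]
  pack_ledger(7, 0) -> 7  [called from clip_value, line 33]
  clip_value([3, 2, -3, 7, 4], 7) -> 7  [called from main, line 39]
Log origins:
  1 — main, line 38
  2 — clip_value, line 29
  3 — tally_events, line 2
  4 — tally_events, line 7
  5 — index_entries, line 11
  6 — index_entries, line 16
  7 — clip_value, line 32
  8 — pack_ledger, line 20
A correct fix: line 40: replace `0` with `1`.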